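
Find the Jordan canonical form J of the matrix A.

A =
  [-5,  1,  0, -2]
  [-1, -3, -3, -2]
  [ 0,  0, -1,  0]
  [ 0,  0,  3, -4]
J_2(-4) ⊕ J_1(-4) ⊕ J_1(-1)

The characteristic polynomial is
  det(x·I − A) = x^4 + 13*x^3 + 60*x^2 + 112*x + 64 = (x + 1)*(x + 4)^3

Eigenvalues and multiplicities (the geometric multiplicity of λ is n − rank(A − λI), which equals the number of Jordan blocks for λ):
  λ = -4: algebraic multiplicity = 3, geometric multiplicity = 2
  λ = -1: algebraic multiplicity = 1, geometric multiplicity = 1

Determining the block sizes for each eigenvalue:
  λ = -4: 2 blocks summing to 3 forces exactly one block of size 2 and the rest size 1 → block sizes [2, 1]
  λ = -1: one block (gm = 1), so the single block has size am = 1 → block sizes [1]

Assembling the blocks gives a Jordan form
J =
  [-4,  1,  0,  0]
  [ 0, -4,  0,  0]
  [ 0,  0, -4,  0]
  [ 0,  0,  0, -1]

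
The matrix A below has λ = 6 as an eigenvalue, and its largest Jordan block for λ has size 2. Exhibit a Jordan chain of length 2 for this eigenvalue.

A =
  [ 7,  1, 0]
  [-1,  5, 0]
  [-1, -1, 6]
A Jordan chain for λ = 6 of length 2:
v_1 = (1, -1, -1)ᵀ
v_2 = (1, 0, 0)ᵀ

Let N = A − (6)·I. We want v_2 with N^2 v_2 = 0 but N^1 v_2 ≠ 0; then v_{j-1} := N · v_j for j = 2, …, 2.

Pick v_2 = (1, 0, 0)ᵀ.
Then v_1 = N · v_2 = (1, -1, -1)ᵀ.

Sanity check: (A − (6)·I) v_1 = (0, 0, 0)ᵀ = 0. ✓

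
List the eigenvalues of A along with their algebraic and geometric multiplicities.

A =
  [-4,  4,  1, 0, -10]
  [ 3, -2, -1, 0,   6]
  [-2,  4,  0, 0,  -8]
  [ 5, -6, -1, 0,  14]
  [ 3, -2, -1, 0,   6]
λ = 0: alg = 5, geom = 3

Step 1 — factor the characteristic polynomial to read off the algebraic multiplicities:
  χ_A(x) = x^5

Step 2 — compute geometric multiplicities via the rank-nullity identity g(λ) = n − rank(A − λI):
  rank(A − (0)·I) = 2, so dim ker(A − (0)·I) = n − 2 = 3

Summary:
  λ = 0: algebraic multiplicity = 5, geometric multiplicity = 3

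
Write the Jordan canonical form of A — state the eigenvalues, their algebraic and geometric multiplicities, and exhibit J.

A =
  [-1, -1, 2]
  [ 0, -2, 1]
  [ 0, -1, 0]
J_3(-1)

The characteristic polynomial is
  det(x·I − A) = x^3 + 3*x^2 + 3*x + 1 = (x + 1)^3

Eigenvalues and multiplicities (the geometric multiplicity of λ is n − rank(A − λI), which equals the number of Jordan blocks for λ):
  λ = -1: algebraic multiplicity = 3, geometric multiplicity = 1

Determining the block sizes for each eigenvalue:
  λ = -1: one block (gm = 1), so the single block has size am = 3 → block sizes [3]

Assembling the blocks gives a Jordan form
J =
  [-1,  1,  0]
  [ 0, -1,  1]
  [ 0,  0, -1]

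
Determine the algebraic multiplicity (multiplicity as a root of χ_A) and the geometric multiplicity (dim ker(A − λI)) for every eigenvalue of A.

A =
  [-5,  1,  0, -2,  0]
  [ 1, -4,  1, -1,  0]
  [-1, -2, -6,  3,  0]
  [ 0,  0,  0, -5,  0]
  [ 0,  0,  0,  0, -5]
λ = -5: alg = 5, geom = 3

Step 1 — factor the characteristic polynomial to read off the algebraic multiplicities:
  χ_A(x) = (x + 5)^5

Step 2 — compute geometric multiplicities via the rank-nullity identity g(λ) = n − rank(A − λI):
  rank(A − (-5)·I) = 2, so dim ker(A − (-5)·I) = n − 2 = 3

Summary:
  λ = -5: algebraic multiplicity = 5, geometric multiplicity = 3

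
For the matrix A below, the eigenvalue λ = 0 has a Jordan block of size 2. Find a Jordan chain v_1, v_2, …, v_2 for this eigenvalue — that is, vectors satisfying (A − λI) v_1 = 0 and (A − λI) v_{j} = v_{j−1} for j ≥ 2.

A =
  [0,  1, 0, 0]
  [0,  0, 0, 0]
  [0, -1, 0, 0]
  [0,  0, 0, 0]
A Jordan chain for λ = 0 of length 2:
v_1 = (1, 0, -1, 0)ᵀ
v_2 = (0, 1, 0, 0)ᵀ

Let N = A − (0)·I. We want v_2 with N^2 v_2 = 0 but N^1 v_2 ≠ 0; then v_{j-1} := N · v_j for j = 2, …, 2.

Pick v_2 = (0, 1, 0, 0)ᵀ.
Then v_1 = N · v_2 = (1, 0, -1, 0)ᵀ.

Sanity check: (A − (0)·I) v_1 = (0, 0, 0, 0)ᵀ = 0. ✓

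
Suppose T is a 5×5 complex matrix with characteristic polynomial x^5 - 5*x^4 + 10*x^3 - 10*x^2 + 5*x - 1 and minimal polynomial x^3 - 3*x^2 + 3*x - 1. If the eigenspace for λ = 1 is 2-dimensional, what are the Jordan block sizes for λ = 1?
Block sizes for λ = 1: [3, 2]

Step 1 — from the characteristic polynomial, algebraic multiplicity of λ = 1 is 5. From dim ker(T − (1)·I) = 2, there are exactly 2 Jordan blocks for λ = 1.
Step 2 — from the minimal polynomial, the factor (x − 1)^3 tells us the largest block for λ = 1 has size 3.
Step 3 — with total size 5, 2 blocks, and largest block 3, the block sizes (in nonincreasing order) are [3, 2].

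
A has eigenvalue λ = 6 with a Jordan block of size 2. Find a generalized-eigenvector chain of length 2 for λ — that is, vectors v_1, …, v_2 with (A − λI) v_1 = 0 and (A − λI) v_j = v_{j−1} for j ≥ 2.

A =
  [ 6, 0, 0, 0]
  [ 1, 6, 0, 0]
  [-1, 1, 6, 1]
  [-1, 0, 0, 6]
A Jordan chain for λ = 6 of length 2:
v_1 = (0, 1, -1, -1)ᵀ
v_2 = (1, 0, 0, 0)ᵀ

Let N = A − (6)·I. We want v_2 with N^2 v_2 = 0 but N^1 v_2 ≠ 0; then v_{j-1} := N · v_j for j = 2, …, 2.

Pick v_2 = (1, 0, 0, 0)ᵀ.
Then v_1 = N · v_2 = (0, 1, -1, -1)ᵀ.

Sanity check: (A − (6)·I) v_1 = (0, 0, 0, 0)ᵀ = 0. ✓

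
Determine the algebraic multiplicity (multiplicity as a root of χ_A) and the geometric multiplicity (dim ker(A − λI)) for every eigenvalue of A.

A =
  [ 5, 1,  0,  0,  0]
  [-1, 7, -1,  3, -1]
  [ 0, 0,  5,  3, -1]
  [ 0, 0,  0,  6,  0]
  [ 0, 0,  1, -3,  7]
λ = 6: alg = 5, geom = 3

Step 1 — factor the characteristic polynomial to read off the algebraic multiplicities:
  χ_A(x) = (x - 6)^5

Step 2 — compute geometric multiplicities via the rank-nullity identity g(λ) = n − rank(A − λI):
  rank(A − (6)·I) = 2, so dim ker(A − (6)·I) = n − 2 = 3

Summary:
  λ = 6: algebraic multiplicity = 5, geometric multiplicity = 3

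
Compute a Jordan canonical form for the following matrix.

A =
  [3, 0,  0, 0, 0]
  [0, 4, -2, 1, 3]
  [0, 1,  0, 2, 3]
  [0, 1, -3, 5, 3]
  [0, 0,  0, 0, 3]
J_3(3) ⊕ J_1(3) ⊕ J_1(3)

The characteristic polynomial is
  det(x·I − A) = x^5 - 15*x^4 + 90*x^3 - 270*x^2 + 405*x - 243 = (x - 3)^5

Eigenvalues and multiplicities (the geometric multiplicity of λ is n − rank(A − λI), which equals the number of Jordan blocks for λ):
  λ = 3: algebraic multiplicity = 5, geometric multiplicity = 3

Determining the block sizes for each eigenvalue:
  λ = 3: with am = 5 and gm = 3, the partition is not yet determined (e.g. several partitions of 5 into 3 parts exist). Let N = A − (3)·I. Computing rank(N^1) = 2, rank(N^2) = 1, rank(N^3) = 0; the number of blocks of size ≥ j is rank(N^{j−1}) − rank(N^j), giving [3, 1, 1]. So we have 1 block(s) of size 3, 2 block(s) of size 1 → block sizes [3, 1, 1]

Assembling the blocks gives a Jordan form
J =
  [3, 1, 0, 0, 0]
  [0, 3, 1, 0, 0]
  [0, 0, 3, 0, 0]
  [0, 0, 0, 3, 0]
  [0, 0, 0, 0, 3]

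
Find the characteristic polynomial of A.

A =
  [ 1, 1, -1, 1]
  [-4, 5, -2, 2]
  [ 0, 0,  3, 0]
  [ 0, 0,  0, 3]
x^4 - 12*x^3 + 54*x^2 - 108*x + 81

Expanding det(x·I − A) (e.g. by cofactor expansion or by noting that A is similar to its Jordan form J, which has the same characteristic polynomial as A) gives
  χ_A(x) = x^4 - 12*x^3 + 54*x^2 - 108*x + 81
which factors as (x - 3)^4. The eigenvalues (with algebraic multiplicities) are λ = 3 with multiplicity 4.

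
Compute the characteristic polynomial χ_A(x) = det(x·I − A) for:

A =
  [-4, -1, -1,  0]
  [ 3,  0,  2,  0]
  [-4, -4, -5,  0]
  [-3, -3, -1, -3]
x^4 + 12*x^3 + 54*x^2 + 108*x + 81

Expanding det(x·I − A) (e.g. by cofactor expansion or by noting that A is similar to its Jordan form J, which has the same characteristic polynomial as A) gives
  χ_A(x) = x^4 + 12*x^3 + 54*x^2 + 108*x + 81
which factors as (x + 3)^4. The eigenvalues (with algebraic multiplicities) are λ = -3 with multiplicity 4.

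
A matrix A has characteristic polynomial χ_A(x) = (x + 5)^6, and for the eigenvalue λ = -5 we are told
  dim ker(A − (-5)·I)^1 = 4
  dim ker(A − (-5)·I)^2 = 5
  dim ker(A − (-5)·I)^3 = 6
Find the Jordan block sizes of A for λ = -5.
Block sizes for λ = -5: [3, 1, 1, 1]

From the dimensions of kernels of powers, the number of Jordan blocks of size at least j is d_j − d_{j−1} where d_j = dim ker(N^j) (with d_0 = 0). Computing the differences gives [4, 1, 1].
The number of blocks of size exactly k is (#blocks of size ≥ k) − (#blocks of size ≥ k + 1), so the partition is: 3 block(s) of size 1, 1 block(s) of size 3.
In nonincreasing order the block sizes are [3, 1, 1, 1].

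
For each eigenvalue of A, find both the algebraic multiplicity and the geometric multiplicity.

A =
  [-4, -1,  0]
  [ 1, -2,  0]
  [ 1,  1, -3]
λ = -3: alg = 3, geom = 2

Step 1 — factor the characteristic polynomial to read off the algebraic multiplicities:
  χ_A(x) = (x + 3)^3

Step 2 — compute geometric multiplicities via the rank-nullity identity g(λ) = n − rank(A − λI):
  rank(A − (-3)·I) = 1, so dim ker(A − (-3)·I) = n − 1 = 2

Summary:
  λ = -3: algebraic multiplicity = 3, geometric multiplicity = 2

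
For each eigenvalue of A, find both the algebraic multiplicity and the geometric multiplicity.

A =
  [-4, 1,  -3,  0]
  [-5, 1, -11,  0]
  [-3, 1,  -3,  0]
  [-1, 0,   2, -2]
λ = -2: alg = 4, geom = 2

Step 1 — factor the characteristic polynomial to read off the algebraic multiplicities:
  χ_A(x) = (x + 2)^4

Step 2 — compute geometric multiplicities via the rank-nullity identity g(λ) = n − rank(A − λI):
  rank(A − (-2)·I) = 2, so dim ker(A − (-2)·I) = n − 2 = 2

Summary:
  λ = -2: algebraic multiplicity = 4, geometric multiplicity = 2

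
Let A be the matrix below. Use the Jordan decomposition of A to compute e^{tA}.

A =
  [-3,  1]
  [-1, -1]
e^{tA} =
  [-t*exp(-2*t) + exp(-2*t), t*exp(-2*t)]
  [-t*exp(-2*t), t*exp(-2*t) + exp(-2*t)]

Strategy: write A = P · J · P⁻¹ where J is a Jordan canonical form, so e^{tA} = P · e^{tJ} · P⁻¹, and e^{tJ} can be computed block-by-block.

A has Jordan form
J =
  [-2,  1]
  [ 0, -2]
(up to reordering of blocks).

Per-block formulas:
  For a 2×2 Jordan block J_2(-2): exp(t · J_2(-2)) = e^(-2t)·(I + t·N), where N is the 2×2 nilpotent shift.

After assembling e^{tJ} and conjugating by P, we get:

e^{tA} =
  [-t*exp(-2*t) + exp(-2*t), t*exp(-2*t)]
  [-t*exp(-2*t), t*exp(-2*t) + exp(-2*t)]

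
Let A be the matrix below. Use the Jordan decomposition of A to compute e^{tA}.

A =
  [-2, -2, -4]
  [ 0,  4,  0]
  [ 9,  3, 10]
e^{tA} =
  [-6*t*exp(4*t) + exp(4*t), -2*t*exp(4*t), -4*t*exp(4*t)]
  [0, exp(4*t), 0]
  [9*t*exp(4*t), 3*t*exp(4*t), 6*t*exp(4*t) + exp(4*t)]

Strategy: write A = P · J · P⁻¹ where J is a Jordan canonical form, so e^{tA} = P · e^{tJ} · P⁻¹, and e^{tJ} can be computed block-by-block.

A has Jordan form
J =
  [4, 1, 0]
  [0, 4, 0]
  [0, 0, 4]
(up to reordering of blocks).

Per-block formulas:
  For a 1×1 block at λ = 4: exp(t · [4]) = [e^(4t)].
  For a 2×2 Jordan block J_2(4): exp(t · J_2(4)) = e^(4t)·(I + t·N), where N is the 2×2 nilpotent shift.

After assembling e^{tJ} and conjugating by P, we get:

e^{tA} =
  [-6*t*exp(4*t) + exp(4*t), -2*t*exp(4*t), -4*t*exp(4*t)]
  [0, exp(4*t), 0]
  [9*t*exp(4*t), 3*t*exp(4*t), 6*t*exp(4*t) + exp(4*t)]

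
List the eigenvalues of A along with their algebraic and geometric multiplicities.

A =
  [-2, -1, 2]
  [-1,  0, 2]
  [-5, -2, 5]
λ = 1: alg = 3, geom = 1

Step 1 — factor the characteristic polynomial to read off the algebraic multiplicities:
  χ_A(x) = (x - 1)^3

Step 2 — compute geometric multiplicities via the rank-nullity identity g(λ) = n − rank(A − λI):
  rank(A − (1)·I) = 2, so dim ker(A − (1)·I) = n − 2 = 1

Summary:
  λ = 1: algebraic multiplicity = 3, geometric multiplicity = 1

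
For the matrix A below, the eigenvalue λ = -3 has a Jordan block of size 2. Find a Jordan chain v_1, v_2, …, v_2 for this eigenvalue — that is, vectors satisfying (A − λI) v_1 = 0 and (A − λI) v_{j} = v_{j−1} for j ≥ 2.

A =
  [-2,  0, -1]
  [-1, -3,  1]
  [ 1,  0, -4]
A Jordan chain for λ = -3 of length 2:
v_1 = (1, -1, 1)ᵀ
v_2 = (1, 0, 0)ᵀ

Let N = A − (-3)·I. We want v_2 with N^2 v_2 = 0 but N^1 v_2 ≠ 0; then v_{j-1} := N · v_j for j = 2, …, 2.

Pick v_2 = (1, 0, 0)ᵀ.
Then v_1 = N · v_2 = (1, -1, 1)ᵀ.

Sanity check: (A − (-3)·I) v_1 = (0, 0, 0)ᵀ = 0. ✓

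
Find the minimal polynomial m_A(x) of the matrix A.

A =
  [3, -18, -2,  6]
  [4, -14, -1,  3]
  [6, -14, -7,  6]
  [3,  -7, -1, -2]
x^3 + 15*x^2 + 75*x + 125

The characteristic polynomial is χ_A(x) = (x + 5)^4, so the eigenvalues are known. The minimal polynomial is
  m_A(x) = Π_λ (x − λ)^{k_λ}
where k_λ is the size of the *largest* Jordan block for λ (equivalently, the smallest k with (A − λI)^k v = 0 for every generalised eigenvector v of λ).

  λ = -5: largest Jordan block has size 3, contributing (x + 5)^3

So m_A(x) = (x + 5)^3 = x^3 + 15*x^2 + 75*x + 125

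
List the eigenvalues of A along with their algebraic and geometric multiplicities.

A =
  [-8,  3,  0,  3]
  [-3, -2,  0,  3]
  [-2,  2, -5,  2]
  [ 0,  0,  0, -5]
λ = -5: alg = 4, geom = 3

Step 1 — factor the characteristic polynomial to read off the algebraic multiplicities:
  χ_A(x) = (x + 5)^4

Step 2 — compute geometric multiplicities via the rank-nullity identity g(λ) = n − rank(A − λI):
  rank(A − (-5)·I) = 1, so dim ker(A − (-5)·I) = n − 1 = 3

Summary:
  λ = -5: algebraic multiplicity = 4, geometric multiplicity = 3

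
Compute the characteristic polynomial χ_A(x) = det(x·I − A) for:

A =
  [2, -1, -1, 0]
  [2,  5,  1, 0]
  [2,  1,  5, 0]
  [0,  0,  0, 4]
x^4 - 16*x^3 + 96*x^2 - 256*x + 256

Expanding det(x·I − A) (e.g. by cofactor expansion or by noting that A is similar to its Jordan form J, which has the same characteristic polynomial as A) gives
  χ_A(x) = x^4 - 16*x^3 + 96*x^2 - 256*x + 256
which factors as (x - 4)^4. The eigenvalues (with algebraic multiplicities) are λ = 4 with multiplicity 4.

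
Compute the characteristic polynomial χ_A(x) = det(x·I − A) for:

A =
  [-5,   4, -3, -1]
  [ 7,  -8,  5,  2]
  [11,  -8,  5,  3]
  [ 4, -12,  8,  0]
x^4 + 8*x^3 + 24*x^2 + 32*x + 16

Expanding det(x·I − A) (e.g. by cofactor expansion or by noting that A is similar to its Jordan form J, which has the same characteristic polynomial as A) gives
  χ_A(x) = x^4 + 8*x^3 + 24*x^2 + 32*x + 16
which factors as (x + 2)^4. The eigenvalues (with algebraic multiplicities) are λ = -2 with multiplicity 4.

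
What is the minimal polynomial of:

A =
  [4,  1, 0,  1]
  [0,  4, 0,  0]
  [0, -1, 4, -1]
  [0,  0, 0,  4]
x^2 - 8*x + 16

The characteristic polynomial is χ_A(x) = (x - 4)^4, so the eigenvalues are known. The minimal polynomial is
  m_A(x) = Π_λ (x − λ)^{k_λ}
where k_λ is the size of the *largest* Jordan block for λ (equivalently, the smallest k with (A − λI)^k v = 0 for every generalised eigenvector v of λ).

  λ = 4: largest Jordan block has size 2, contributing (x − 4)^2

So m_A(x) = (x - 4)^2 = x^2 - 8*x + 16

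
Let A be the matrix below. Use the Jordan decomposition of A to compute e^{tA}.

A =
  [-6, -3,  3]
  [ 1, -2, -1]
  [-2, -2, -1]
e^{tA} =
  [-3*t*exp(-3*t) + exp(-3*t), -3*t*exp(-3*t), 3*t*exp(-3*t)]
  [t*exp(-3*t), t*exp(-3*t) + exp(-3*t), -t*exp(-3*t)]
  [-2*t*exp(-3*t), -2*t*exp(-3*t), 2*t*exp(-3*t) + exp(-3*t)]

Strategy: write A = P · J · P⁻¹ where J is a Jordan canonical form, so e^{tA} = P · e^{tJ} · P⁻¹, and e^{tJ} can be computed block-by-block.

A has Jordan form
J =
  [-3,  1,  0]
  [ 0, -3,  0]
  [ 0,  0, -3]
(up to reordering of blocks).

Per-block formulas:
  For a 2×2 Jordan block J_2(-3): exp(t · J_2(-3)) = e^(-3t)·(I + t·N), where N is the 2×2 nilpotent shift.
  For a 1×1 block at λ = -3: exp(t · [-3]) = [e^(-3t)].

After assembling e^{tJ} and conjugating by P, we get:

e^{tA} =
  [-3*t*exp(-3*t) + exp(-3*t), -3*t*exp(-3*t), 3*t*exp(-3*t)]
  [t*exp(-3*t), t*exp(-3*t) + exp(-3*t), -t*exp(-3*t)]
  [-2*t*exp(-3*t), -2*t*exp(-3*t), 2*t*exp(-3*t) + exp(-3*t)]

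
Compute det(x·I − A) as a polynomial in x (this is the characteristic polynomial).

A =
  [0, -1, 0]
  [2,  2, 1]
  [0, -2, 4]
x^3 - 6*x^2 + 12*x - 8

Expanding det(x·I − A) (e.g. by cofactor expansion or by noting that A is similar to its Jordan form J, which has the same characteristic polynomial as A) gives
  χ_A(x) = x^3 - 6*x^2 + 12*x - 8
which factors as (x - 2)^3. The eigenvalues (with algebraic multiplicities) are λ = 2 with multiplicity 3.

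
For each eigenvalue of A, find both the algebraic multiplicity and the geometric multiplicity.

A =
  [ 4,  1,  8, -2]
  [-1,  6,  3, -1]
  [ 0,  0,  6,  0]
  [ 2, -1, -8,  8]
λ = 6: alg = 4, geom = 2

Step 1 — factor the characteristic polynomial to read off the algebraic multiplicities:
  χ_A(x) = (x - 6)^4

Step 2 — compute geometric multiplicities via the rank-nullity identity g(λ) = n − rank(A − λI):
  rank(A − (6)·I) = 2, so dim ker(A − (6)·I) = n − 2 = 2

Summary:
  λ = 6: algebraic multiplicity = 4, geometric multiplicity = 2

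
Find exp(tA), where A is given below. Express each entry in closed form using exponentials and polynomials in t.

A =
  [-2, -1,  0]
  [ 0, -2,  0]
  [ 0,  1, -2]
e^{tA} =
  [exp(-2*t), -t*exp(-2*t), 0]
  [0, exp(-2*t), 0]
  [0, t*exp(-2*t), exp(-2*t)]

Strategy: write A = P · J · P⁻¹ where J is a Jordan canonical form, so e^{tA} = P · e^{tJ} · P⁻¹, and e^{tJ} can be computed block-by-block.

A has Jordan form
J =
  [-2,  1,  0]
  [ 0, -2,  0]
  [ 0,  0, -2]
(up to reordering of blocks).

Per-block formulas:
  For a 1×1 block at λ = -2: exp(t · [-2]) = [e^(-2t)].
  For a 2×2 Jordan block J_2(-2): exp(t · J_2(-2)) = e^(-2t)·(I + t·N), where N is the 2×2 nilpotent shift.

After assembling e^{tJ} and conjugating by P, we get:

e^{tA} =
  [exp(-2*t), -t*exp(-2*t), 0]
  [0, exp(-2*t), 0]
  [0, t*exp(-2*t), exp(-2*t)]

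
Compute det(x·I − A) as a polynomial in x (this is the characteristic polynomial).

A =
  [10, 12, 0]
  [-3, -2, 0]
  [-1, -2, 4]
x^3 - 12*x^2 + 48*x - 64

Expanding det(x·I − A) (e.g. by cofactor expansion or by noting that A is similar to its Jordan form J, which has the same characteristic polynomial as A) gives
  χ_A(x) = x^3 - 12*x^2 + 48*x - 64
which factors as (x - 4)^3. The eigenvalues (with algebraic multiplicities) are λ = 4 with multiplicity 3.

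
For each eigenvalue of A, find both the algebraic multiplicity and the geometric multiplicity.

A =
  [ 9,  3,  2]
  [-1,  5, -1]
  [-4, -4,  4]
λ = 6: alg = 3, geom = 1

Step 1 — factor the characteristic polynomial to read off the algebraic multiplicities:
  χ_A(x) = (x - 6)^3

Step 2 — compute geometric multiplicities via the rank-nullity identity g(λ) = n − rank(A − λI):
  rank(A − (6)·I) = 2, so dim ker(A − (6)·I) = n − 2 = 1

Summary:
  λ = 6: algebraic multiplicity = 3, geometric multiplicity = 1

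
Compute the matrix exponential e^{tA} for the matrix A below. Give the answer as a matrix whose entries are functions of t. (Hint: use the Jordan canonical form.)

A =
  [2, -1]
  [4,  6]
e^{tA} =
  [-2*t*exp(4*t) + exp(4*t), -t*exp(4*t)]
  [4*t*exp(4*t), 2*t*exp(4*t) + exp(4*t)]

Strategy: write A = P · J · P⁻¹ where J is a Jordan canonical form, so e^{tA} = P · e^{tJ} · P⁻¹, and e^{tJ} can be computed block-by-block.

A has Jordan form
J =
  [4, 1]
  [0, 4]
(up to reordering of blocks).

Per-block formulas:
  For a 2×2 Jordan block J_2(4): exp(t · J_2(4)) = e^(4t)·(I + t·N), where N is the 2×2 nilpotent shift.

After assembling e^{tJ} and conjugating by P, we get:

e^{tA} =
  [-2*t*exp(4*t) + exp(4*t), -t*exp(4*t)]
  [4*t*exp(4*t), 2*t*exp(4*t) + exp(4*t)]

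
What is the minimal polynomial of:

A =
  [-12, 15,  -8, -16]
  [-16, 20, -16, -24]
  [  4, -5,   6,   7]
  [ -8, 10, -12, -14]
x^2

The characteristic polynomial is χ_A(x) = x^4, so the eigenvalues are known. The minimal polynomial is
  m_A(x) = Π_λ (x − λ)^{k_λ}
where k_λ is the size of the *largest* Jordan block for λ (equivalently, the smallest k with (A − λI)^k v = 0 for every generalised eigenvector v of λ).

  λ = 0: largest Jordan block has size 2, contributing (x − 0)^2

So m_A(x) = x^2 = x^2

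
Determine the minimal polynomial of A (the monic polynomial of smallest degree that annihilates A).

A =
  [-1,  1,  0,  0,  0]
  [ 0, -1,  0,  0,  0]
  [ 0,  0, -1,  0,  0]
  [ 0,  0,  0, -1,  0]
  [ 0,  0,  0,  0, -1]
x^2 + 2*x + 1

The characteristic polynomial is χ_A(x) = (x + 1)^5, so the eigenvalues are known. The minimal polynomial is
  m_A(x) = Π_λ (x − λ)^{k_λ}
where k_λ is the size of the *largest* Jordan block for λ (equivalently, the smallest k with (A − λI)^k v = 0 for every generalised eigenvector v of λ).

  λ = -1: largest Jordan block has size 2, contributing (x + 1)^2

So m_A(x) = (x + 1)^2 = x^2 + 2*x + 1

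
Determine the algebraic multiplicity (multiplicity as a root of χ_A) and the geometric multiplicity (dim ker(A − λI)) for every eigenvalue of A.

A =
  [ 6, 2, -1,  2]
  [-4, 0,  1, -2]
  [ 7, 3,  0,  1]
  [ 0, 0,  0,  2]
λ = 2: alg = 4, geom = 2

Step 1 — factor the characteristic polynomial to read off the algebraic multiplicities:
  χ_A(x) = (x - 2)^4

Step 2 — compute geometric multiplicities via the rank-nullity identity g(λ) = n − rank(A − λI):
  rank(A − (2)·I) = 2, so dim ker(A − (2)·I) = n − 2 = 2

Summary:
  λ = 2: algebraic multiplicity = 4, geometric multiplicity = 2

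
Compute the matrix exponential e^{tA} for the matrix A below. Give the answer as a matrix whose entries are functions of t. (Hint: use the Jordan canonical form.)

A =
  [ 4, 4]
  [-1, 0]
e^{tA} =
  [2*t*exp(2*t) + exp(2*t), 4*t*exp(2*t)]
  [-t*exp(2*t), -2*t*exp(2*t) + exp(2*t)]

Strategy: write A = P · J · P⁻¹ where J is a Jordan canonical form, so e^{tA} = P · e^{tJ} · P⁻¹, and e^{tJ} can be computed block-by-block.

A has Jordan form
J =
  [2, 1]
  [0, 2]
(up to reordering of blocks).

Per-block formulas:
  For a 2×2 Jordan block J_2(2): exp(t · J_2(2)) = e^(2t)·(I + t·N), where N is the 2×2 nilpotent shift.

After assembling e^{tJ} and conjugating by P, we get:

e^{tA} =
  [2*t*exp(2*t) + exp(2*t), 4*t*exp(2*t)]
  [-t*exp(2*t), -2*t*exp(2*t) + exp(2*t)]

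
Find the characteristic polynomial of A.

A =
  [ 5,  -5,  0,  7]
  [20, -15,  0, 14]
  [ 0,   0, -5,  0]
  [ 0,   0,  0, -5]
x^4 + 20*x^3 + 150*x^2 + 500*x + 625

Expanding det(x·I − A) (e.g. by cofactor expansion or by noting that A is similar to its Jordan form J, which has the same characteristic polynomial as A) gives
  χ_A(x) = x^4 + 20*x^3 + 150*x^2 + 500*x + 625
which factors as (x + 5)^4. The eigenvalues (with algebraic multiplicities) are λ = -5 with multiplicity 4.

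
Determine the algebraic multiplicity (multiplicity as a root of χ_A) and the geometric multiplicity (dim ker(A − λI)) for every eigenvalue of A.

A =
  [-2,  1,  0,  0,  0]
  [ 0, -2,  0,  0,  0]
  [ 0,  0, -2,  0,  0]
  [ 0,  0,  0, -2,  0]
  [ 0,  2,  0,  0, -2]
λ = -2: alg = 5, geom = 4

Step 1 — factor the characteristic polynomial to read off the algebraic multiplicities:
  χ_A(x) = (x + 2)^5

Step 2 — compute geometric multiplicities via the rank-nullity identity g(λ) = n − rank(A − λI):
  rank(A − (-2)·I) = 1, so dim ker(A − (-2)·I) = n − 1 = 4

Summary:
  λ = -2: algebraic multiplicity = 5, geometric multiplicity = 4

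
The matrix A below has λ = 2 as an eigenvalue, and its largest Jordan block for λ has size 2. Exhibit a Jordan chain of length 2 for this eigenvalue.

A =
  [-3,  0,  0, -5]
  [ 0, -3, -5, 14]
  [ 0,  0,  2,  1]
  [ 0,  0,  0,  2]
A Jordan chain for λ = 2 of length 2:
v_1 = (0, 1, -1, 0)ᵀ
v_2 = (1, -3, 0, -1)ᵀ

Let N = A − (2)·I. We want v_2 with N^2 v_2 = 0 but N^1 v_2 ≠ 0; then v_{j-1} := N · v_j for j = 2, …, 2.

Pick v_2 = (1, -3, 0, -1)ᵀ.
Then v_1 = N · v_2 = (0, 1, -1, 0)ᵀ.

Sanity check: (A − (2)·I) v_1 = (0, 0, 0, 0)ᵀ = 0. ✓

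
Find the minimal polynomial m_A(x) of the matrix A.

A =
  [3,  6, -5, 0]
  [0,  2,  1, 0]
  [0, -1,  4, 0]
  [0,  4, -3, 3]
x^3 - 9*x^2 + 27*x - 27

The characteristic polynomial is χ_A(x) = (x - 3)^4, so the eigenvalues are known. The minimal polynomial is
  m_A(x) = Π_λ (x − λ)^{k_λ}
where k_λ is the size of the *largest* Jordan block for λ (equivalently, the smallest k with (A − λI)^k v = 0 for every generalised eigenvector v of λ).

  λ = 3: largest Jordan block has size 3, contributing (x − 3)^3

So m_A(x) = (x - 3)^3 = x^3 - 9*x^2 + 27*x - 27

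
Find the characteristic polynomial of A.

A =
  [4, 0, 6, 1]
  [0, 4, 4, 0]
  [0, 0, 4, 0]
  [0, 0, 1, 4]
x^4 - 16*x^3 + 96*x^2 - 256*x + 256

Expanding det(x·I − A) (e.g. by cofactor expansion or by noting that A is similar to its Jordan form J, which has the same characteristic polynomial as A) gives
  χ_A(x) = x^4 - 16*x^3 + 96*x^2 - 256*x + 256
which factors as (x - 4)^4. The eigenvalues (with algebraic multiplicities) are λ = 4 with multiplicity 4.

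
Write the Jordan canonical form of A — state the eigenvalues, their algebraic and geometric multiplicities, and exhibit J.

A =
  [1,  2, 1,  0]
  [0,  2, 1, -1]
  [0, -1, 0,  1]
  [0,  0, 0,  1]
J_3(1) ⊕ J_1(1)

The characteristic polynomial is
  det(x·I − A) = x^4 - 4*x^3 + 6*x^2 - 4*x + 1 = (x - 1)^4

Eigenvalues and multiplicities (the geometric multiplicity of λ is n − rank(A − λI), which equals the number of Jordan blocks for λ):
  λ = 1: algebraic multiplicity = 4, geometric multiplicity = 2

Determining the block sizes for each eigenvalue:
  λ = 1: with am = 4 and gm = 2, the partition is not yet determined (e.g. several partitions of 4 into 2 parts exist). Let N = A − (1)·I. Computing rank(N^1) = 2, rank(N^2) = 1, rank(N^3) = 0; the number of blocks of size ≥ j is rank(N^{j−1}) − rank(N^j), giving [2, 1, 1]. So we have 1 block(s) of size 3, 1 block(s) of size 1 → block sizes [3, 1]

Assembling the blocks gives a Jordan form
J =
  [1, 1, 0, 0]
  [0, 1, 1, 0]
  [0, 0, 1, 0]
  [0, 0, 0, 1]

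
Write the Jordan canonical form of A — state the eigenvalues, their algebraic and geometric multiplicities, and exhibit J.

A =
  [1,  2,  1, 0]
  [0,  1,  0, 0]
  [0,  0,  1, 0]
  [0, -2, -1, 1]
J_2(1) ⊕ J_1(1) ⊕ J_1(1)

The characteristic polynomial is
  det(x·I − A) = x^4 - 4*x^3 + 6*x^2 - 4*x + 1 = (x - 1)^4

Eigenvalues and multiplicities (the geometric multiplicity of λ is n − rank(A − λI), which equals the number of Jordan blocks for λ):
  λ = 1: algebraic multiplicity = 4, geometric multiplicity = 3

Determining the block sizes for each eigenvalue:
  λ = 1: 3 blocks summing to 4 forces exactly one block of size 2 and the rest size 1 → block sizes [2, 1, 1]

Assembling the blocks gives a Jordan form
J =
  [1, 1, 0, 0]
  [0, 1, 0, 0]
  [0, 0, 1, 0]
  [0, 0, 0, 1]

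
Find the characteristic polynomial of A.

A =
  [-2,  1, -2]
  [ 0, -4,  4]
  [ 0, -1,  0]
x^3 + 6*x^2 + 12*x + 8

Expanding det(x·I − A) (e.g. by cofactor expansion or by noting that A is similar to its Jordan form J, which has the same characteristic polynomial as A) gives
  χ_A(x) = x^3 + 6*x^2 + 12*x + 8
which factors as (x + 2)^3. The eigenvalues (with algebraic multiplicities) are λ = -2 with multiplicity 3.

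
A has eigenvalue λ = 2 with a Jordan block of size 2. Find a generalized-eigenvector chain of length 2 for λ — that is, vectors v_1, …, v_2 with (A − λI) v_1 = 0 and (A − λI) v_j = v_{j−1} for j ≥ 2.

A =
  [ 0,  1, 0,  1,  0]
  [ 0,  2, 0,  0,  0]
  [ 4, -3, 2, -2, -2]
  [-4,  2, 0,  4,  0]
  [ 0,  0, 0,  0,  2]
A Jordan chain for λ = 2 of length 2:
v_1 = (-2, 0, 4, -4, 0)ᵀ
v_2 = (1, 0, 0, 0, 0)ᵀ

Let N = A − (2)·I. We want v_2 with N^2 v_2 = 0 but N^1 v_2 ≠ 0; then v_{j-1} := N · v_j for j = 2, …, 2.

Pick v_2 = (1, 0, 0, 0, 0)ᵀ.
Then v_1 = N · v_2 = (-2, 0, 4, -4, 0)ᵀ.

Sanity check: (A − (2)·I) v_1 = (0, 0, 0, 0, 0)ᵀ = 0. ✓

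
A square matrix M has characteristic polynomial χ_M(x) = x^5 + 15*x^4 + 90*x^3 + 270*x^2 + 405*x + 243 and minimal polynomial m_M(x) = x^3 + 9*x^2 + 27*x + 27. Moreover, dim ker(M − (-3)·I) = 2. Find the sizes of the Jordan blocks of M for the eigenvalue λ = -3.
Block sizes for λ = -3: [3, 2]

Step 1 — from the characteristic polynomial, algebraic multiplicity of λ = -3 is 5. From dim ker(M − (-3)·I) = 2, there are exactly 2 Jordan blocks for λ = -3.
Step 2 — from the minimal polynomial, the factor (x + 3)^3 tells us the largest block for λ = -3 has size 3.
Step 3 — with total size 5, 2 blocks, and largest block 3, the block sizes (in nonincreasing order) are [3, 2].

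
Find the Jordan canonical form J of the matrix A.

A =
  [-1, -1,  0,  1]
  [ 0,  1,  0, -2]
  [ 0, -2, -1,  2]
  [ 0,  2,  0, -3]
J_2(-1) ⊕ J_1(-1) ⊕ J_1(-1)

The characteristic polynomial is
  det(x·I − A) = x^4 + 4*x^3 + 6*x^2 + 4*x + 1 = (x + 1)^4

Eigenvalues and multiplicities (the geometric multiplicity of λ is n − rank(A − λI), which equals the number of Jordan blocks for λ):
  λ = -1: algebraic multiplicity = 4, geometric multiplicity = 3

Determining the block sizes for each eigenvalue:
  λ = -1: 3 blocks summing to 4 forces exactly one block of size 2 and the rest size 1 → block sizes [2, 1, 1]

Assembling the blocks gives a Jordan form
J =
  [-1,  1,  0,  0]
  [ 0, -1,  0,  0]
  [ 0,  0, -1,  0]
  [ 0,  0,  0, -1]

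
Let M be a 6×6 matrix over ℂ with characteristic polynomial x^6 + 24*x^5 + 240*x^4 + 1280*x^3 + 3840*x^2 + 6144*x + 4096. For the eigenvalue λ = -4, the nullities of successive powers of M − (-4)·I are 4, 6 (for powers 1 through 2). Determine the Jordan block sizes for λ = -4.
Block sizes for λ = -4: [2, 2, 1, 1]

From the dimensions of kernels of powers, the number of Jordan blocks of size at least j is d_j − d_{j−1} where d_j = dim ker(N^j) (with d_0 = 0). Computing the differences gives [4, 2].
The number of blocks of size exactly k is (#blocks of size ≥ k) − (#blocks of size ≥ k + 1), so the partition is: 2 block(s) of size 1, 2 block(s) of size 2.
In nonincreasing order the block sizes are [2, 2, 1, 1].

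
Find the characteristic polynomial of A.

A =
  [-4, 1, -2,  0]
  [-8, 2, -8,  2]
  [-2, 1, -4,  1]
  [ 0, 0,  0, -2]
x^4 + 8*x^3 + 24*x^2 + 32*x + 16

Expanding det(x·I − A) (e.g. by cofactor expansion or by noting that A is similar to its Jordan form J, which has the same characteristic polynomial as A) gives
  χ_A(x) = x^4 + 8*x^3 + 24*x^2 + 32*x + 16
which factors as (x + 2)^4. The eigenvalues (with algebraic multiplicities) are λ = -2 with multiplicity 4.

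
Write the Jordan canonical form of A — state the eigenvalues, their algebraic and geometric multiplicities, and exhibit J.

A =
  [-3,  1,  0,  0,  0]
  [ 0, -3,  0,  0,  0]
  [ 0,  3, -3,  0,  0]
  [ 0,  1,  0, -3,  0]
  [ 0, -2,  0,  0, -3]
J_2(-3) ⊕ J_1(-3) ⊕ J_1(-3) ⊕ J_1(-3)

The characteristic polynomial is
  det(x·I − A) = x^5 + 15*x^4 + 90*x^3 + 270*x^2 + 405*x + 243 = (x + 3)^5

Eigenvalues and multiplicities (the geometric multiplicity of λ is n − rank(A − λI), which equals the number of Jordan blocks for λ):
  λ = -3: algebraic multiplicity = 5, geometric multiplicity = 4

Determining the block sizes for each eigenvalue:
  λ = -3: 4 blocks summing to 5 forces exactly one block of size 2 and the rest size 1 → block sizes [2, 1, 1, 1]

Assembling the blocks gives a Jordan form
J =
  [-3,  1,  0,  0,  0]
  [ 0, -3,  0,  0,  0]
  [ 0,  0, -3,  0,  0]
  [ 0,  0,  0, -3,  0]
  [ 0,  0,  0,  0, -3]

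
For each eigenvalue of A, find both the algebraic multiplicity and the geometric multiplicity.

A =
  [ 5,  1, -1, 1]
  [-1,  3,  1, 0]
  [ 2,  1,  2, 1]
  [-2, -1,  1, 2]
λ = 3: alg = 4, geom = 2

Step 1 — factor the characteristic polynomial to read off the algebraic multiplicities:
  χ_A(x) = (x - 3)^4

Step 2 — compute geometric multiplicities via the rank-nullity identity g(λ) = n − rank(A − λI):
  rank(A − (3)·I) = 2, so dim ker(A − (3)·I) = n − 2 = 2

Summary:
  λ = 3: algebraic multiplicity = 4, geometric multiplicity = 2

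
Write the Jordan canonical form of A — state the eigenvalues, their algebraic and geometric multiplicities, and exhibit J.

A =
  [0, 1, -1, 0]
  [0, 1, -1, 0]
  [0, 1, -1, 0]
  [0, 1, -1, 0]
J_2(0) ⊕ J_1(0) ⊕ J_1(0)

The characteristic polynomial is
  det(x·I − A) = x^4

Eigenvalues and multiplicities (the geometric multiplicity of λ is n − rank(A − λI), which equals the number of Jordan blocks for λ):
  λ = 0: algebraic multiplicity = 4, geometric multiplicity = 3

Determining the block sizes for each eigenvalue:
  λ = 0: 3 blocks summing to 4 forces exactly one block of size 2 and the rest size 1 → block sizes [2, 1, 1]

Assembling the blocks gives a Jordan form
J =
  [0, 1, 0, 0]
  [0, 0, 0, 0]
  [0, 0, 0, 0]
  [0, 0, 0, 0]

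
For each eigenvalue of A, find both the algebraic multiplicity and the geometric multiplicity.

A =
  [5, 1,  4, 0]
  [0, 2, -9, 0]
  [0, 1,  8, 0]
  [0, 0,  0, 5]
λ = 5: alg = 4, geom = 2

Step 1 — factor the characteristic polynomial to read off the algebraic multiplicities:
  χ_A(x) = (x - 5)^4

Step 2 — compute geometric multiplicities via the rank-nullity identity g(λ) = n − rank(A − λI):
  rank(A − (5)·I) = 2, so dim ker(A − (5)·I) = n − 2 = 2

Summary:
  λ = 5: algebraic multiplicity = 4, geometric multiplicity = 2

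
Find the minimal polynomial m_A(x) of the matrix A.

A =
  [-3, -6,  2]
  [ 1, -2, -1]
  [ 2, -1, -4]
x^3 + 9*x^2 + 27*x + 27

The characteristic polynomial is χ_A(x) = (x + 3)^3, so the eigenvalues are known. The minimal polynomial is
  m_A(x) = Π_λ (x − λ)^{k_λ}
where k_λ is the size of the *largest* Jordan block for λ (equivalently, the smallest k with (A − λI)^k v = 0 for every generalised eigenvector v of λ).

  λ = -3: largest Jordan block has size 3, contributing (x + 3)^3

So m_A(x) = (x + 3)^3 = x^3 + 9*x^2 + 27*x + 27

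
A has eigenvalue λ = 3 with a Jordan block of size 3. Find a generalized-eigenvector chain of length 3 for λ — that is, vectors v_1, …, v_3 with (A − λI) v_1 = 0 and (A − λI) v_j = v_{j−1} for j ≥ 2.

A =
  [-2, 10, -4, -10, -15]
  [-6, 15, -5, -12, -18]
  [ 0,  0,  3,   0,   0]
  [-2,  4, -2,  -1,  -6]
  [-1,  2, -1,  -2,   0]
A Jordan chain for λ = 3 of length 3:
v_1 = (5, 6, 0, 2, 1)ᵀ
v_2 = (-4, -5, 0, -2, -1)ᵀ
v_3 = (0, 0, 1, 0, 0)ᵀ

Let N = A − (3)·I. We want v_3 with N^3 v_3 = 0 but N^2 v_3 ≠ 0; then v_{j-1} := N · v_j for j = 3, …, 2.

Pick v_3 = (0, 0, 1, 0, 0)ᵀ.
Then v_2 = N · v_3 = (-4, -5, 0, -2, -1)ᵀ.
Then v_1 = N · v_2 = (5, 6, 0, 2, 1)ᵀ.

Sanity check: (A − (3)·I) v_1 = (0, 0, 0, 0, 0)ᵀ = 0. ✓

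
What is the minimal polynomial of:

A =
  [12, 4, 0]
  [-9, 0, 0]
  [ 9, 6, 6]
x^2 - 12*x + 36

The characteristic polynomial is χ_A(x) = (x - 6)^3, so the eigenvalues are known. The minimal polynomial is
  m_A(x) = Π_λ (x − λ)^{k_λ}
where k_λ is the size of the *largest* Jordan block for λ (equivalently, the smallest k with (A − λI)^k v = 0 for every generalised eigenvector v of λ).

  λ = 6: largest Jordan block has size 2, contributing (x − 6)^2

So m_A(x) = (x - 6)^2 = x^2 - 12*x + 36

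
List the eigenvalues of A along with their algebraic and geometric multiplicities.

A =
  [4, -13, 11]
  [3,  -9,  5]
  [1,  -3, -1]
λ = -2: alg = 3, geom = 1

Step 1 — factor the characteristic polynomial to read off the algebraic multiplicities:
  χ_A(x) = (x + 2)^3

Step 2 — compute geometric multiplicities via the rank-nullity identity g(λ) = n − rank(A − λI):
  rank(A − (-2)·I) = 2, so dim ker(A − (-2)·I) = n − 2 = 1

Summary:
  λ = -2: algebraic multiplicity = 3, geometric multiplicity = 1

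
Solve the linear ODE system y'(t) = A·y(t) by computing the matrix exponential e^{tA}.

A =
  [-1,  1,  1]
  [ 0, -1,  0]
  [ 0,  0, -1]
e^{tA} =
  [exp(-t), t*exp(-t), t*exp(-t)]
  [0, exp(-t), 0]
  [0, 0, exp(-t)]

Strategy: write A = P · J · P⁻¹ where J is a Jordan canonical form, so e^{tA} = P · e^{tJ} · P⁻¹, and e^{tJ} can be computed block-by-block.

A has Jordan form
J =
  [-1,  1,  0]
  [ 0, -1,  0]
  [ 0,  0, -1]
(up to reordering of blocks).

Per-block formulas:
  For a 2×2 Jordan block J_2(-1): exp(t · J_2(-1)) = e^(-1t)·(I + t·N), where N is the 2×2 nilpotent shift.
  For a 1×1 block at λ = -1: exp(t · [-1]) = [e^(-1t)].

After assembling e^{tJ} and conjugating by P, we get:

e^{tA} =
  [exp(-t), t*exp(-t), t*exp(-t)]
  [0, exp(-t), 0]
  [0, 0, exp(-t)]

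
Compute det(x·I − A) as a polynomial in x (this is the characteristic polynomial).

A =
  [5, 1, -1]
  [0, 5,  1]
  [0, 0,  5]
x^3 - 15*x^2 + 75*x - 125

Expanding det(x·I − A) (e.g. by cofactor expansion or by noting that A is similar to its Jordan form J, which has the same characteristic polynomial as A) gives
  χ_A(x) = x^3 - 15*x^2 + 75*x - 125
which factors as (x - 5)^3. The eigenvalues (with algebraic multiplicities) are λ = 5 with multiplicity 3.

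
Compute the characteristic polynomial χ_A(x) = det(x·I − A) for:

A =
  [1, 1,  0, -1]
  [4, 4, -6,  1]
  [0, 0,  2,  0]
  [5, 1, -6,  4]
x^4 - 11*x^3 + 42*x^2 - 68*x + 40

Expanding det(x·I − A) (e.g. by cofactor expansion or by noting that A is similar to its Jordan form J, which has the same characteristic polynomial as A) gives
  χ_A(x) = x^4 - 11*x^3 + 42*x^2 - 68*x + 40
which factors as (x - 5)*(x - 2)^3. The eigenvalues (with algebraic multiplicities) are λ = 2 with multiplicity 3, λ = 5 with multiplicity 1.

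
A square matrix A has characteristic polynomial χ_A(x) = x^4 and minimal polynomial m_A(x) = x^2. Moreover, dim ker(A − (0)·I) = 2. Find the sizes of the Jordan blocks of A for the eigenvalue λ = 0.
Block sizes for λ = 0: [2, 2]

Step 1 — from the characteristic polynomial, algebraic multiplicity of λ = 0 is 4. From dim ker(A − (0)·I) = 2, there are exactly 2 Jordan blocks for λ = 0.
Step 2 — from the minimal polynomial, the factor (x − 0)^2 tells us the largest block for λ = 0 has size 2.
Step 3 — with total size 4, 2 blocks, and largest block 2, the block sizes (in nonincreasing order) are [2, 2].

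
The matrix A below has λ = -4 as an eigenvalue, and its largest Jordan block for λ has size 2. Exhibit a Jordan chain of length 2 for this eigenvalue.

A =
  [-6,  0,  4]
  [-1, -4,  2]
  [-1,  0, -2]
A Jordan chain for λ = -4 of length 2:
v_1 = (-2, -1, -1)ᵀ
v_2 = (1, 0, 0)ᵀ

Let N = A − (-4)·I. We want v_2 with N^2 v_2 = 0 but N^1 v_2 ≠ 0; then v_{j-1} := N · v_j for j = 2, …, 2.

Pick v_2 = (1, 0, 0)ᵀ.
Then v_1 = N · v_2 = (-2, -1, -1)ᵀ.

Sanity check: (A − (-4)·I) v_1 = (0, 0, 0)ᵀ = 0. ✓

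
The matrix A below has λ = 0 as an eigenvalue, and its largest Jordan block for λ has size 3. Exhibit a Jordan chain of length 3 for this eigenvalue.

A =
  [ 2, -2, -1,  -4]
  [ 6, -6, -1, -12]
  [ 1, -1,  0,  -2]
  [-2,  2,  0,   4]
A Jordan chain for λ = 0 of length 3:
v_1 = (-1, -1, 0, 0)ᵀ
v_2 = (2, 6, 1, -2)ᵀ
v_3 = (1, 0, 0, 0)ᵀ

Let N = A − (0)·I. We want v_3 with N^3 v_3 = 0 but N^2 v_3 ≠ 0; then v_{j-1} := N · v_j for j = 3, …, 2.

Pick v_3 = (1, 0, 0, 0)ᵀ.
Then v_2 = N · v_3 = (2, 6, 1, -2)ᵀ.
Then v_1 = N · v_2 = (-1, -1, 0, 0)ᵀ.

Sanity check: (A − (0)·I) v_1 = (0, 0, 0, 0)ᵀ = 0. ✓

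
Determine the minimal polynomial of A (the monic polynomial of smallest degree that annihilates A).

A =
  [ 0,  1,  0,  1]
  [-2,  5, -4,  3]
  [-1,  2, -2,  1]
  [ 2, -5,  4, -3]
x^2

The characteristic polynomial is χ_A(x) = x^4, so the eigenvalues are known. The minimal polynomial is
  m_A(x) = Π_λ (x − λ)^{k_λ}
where k_λ is the size of the *largest* Jordan block for λ (equivalently, the smallest k with (A − λI)^k v = 0 for every generalised eigenvector v of λ).

  λ = 0: largest Jordan block has size 2, contributing (x − 0)^2

So m_A(x) = x^2 = x^2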